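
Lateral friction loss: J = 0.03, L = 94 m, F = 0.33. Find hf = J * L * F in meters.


hf = J * L * F = 0.03 * 94 * 0.33 = 0.9306 m

0.9306 m


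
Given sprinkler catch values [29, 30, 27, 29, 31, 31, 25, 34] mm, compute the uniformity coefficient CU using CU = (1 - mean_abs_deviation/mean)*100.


mean = 29.500000 mm
MAD = 2.000000 mm
CU = (1 - 2.000000/29.500000)*100

93.2203 %


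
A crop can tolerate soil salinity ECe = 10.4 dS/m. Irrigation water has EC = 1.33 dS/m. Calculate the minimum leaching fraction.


LR = ECiw / (5*ECe - ECiw)
LR = 1.33 / (5*10.4 - 1.33)
LR = 1.33 / 50.6700

0.0262


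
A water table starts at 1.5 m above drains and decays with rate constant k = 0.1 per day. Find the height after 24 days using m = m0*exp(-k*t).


m = m0 * exp(-k*t)
m = 1.5 * exp(-0.1 * 24)
m = 1.5 * exp(-2.4000)

0.1361 m


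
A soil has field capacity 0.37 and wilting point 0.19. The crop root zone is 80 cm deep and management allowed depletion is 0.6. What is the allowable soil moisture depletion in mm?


SMD = (FC - PWP) * d * MAD * 10
SMD = (0.37 - 0.19) * 80 * 0.6 * 10
SMD = 0.1800 * 80 * 0.6 * 10

86.4000 mm


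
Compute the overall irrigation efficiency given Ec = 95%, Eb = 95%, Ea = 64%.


Ec = 0.95, Eb = 0.95, Ea = 0.64
E = 0.95 * 0.95 * 0.64 * 100 = 57.7600%

57.7600 %


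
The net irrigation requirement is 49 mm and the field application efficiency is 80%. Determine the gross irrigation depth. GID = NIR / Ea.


Ea = 80% = 0.8
GID = NIR / Ea = 49 / 0.8 = 61.2500 mm

61.2500 mm


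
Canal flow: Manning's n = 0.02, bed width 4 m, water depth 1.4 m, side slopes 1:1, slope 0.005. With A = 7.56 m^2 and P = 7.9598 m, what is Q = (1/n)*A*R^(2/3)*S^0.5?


R = A/P = 7.56/7.9598 = 0.949773
Q = (1/0.02) * 7.56 * 0.949773^(2/3) * 0.005^0.5

25.8260 m^3/s


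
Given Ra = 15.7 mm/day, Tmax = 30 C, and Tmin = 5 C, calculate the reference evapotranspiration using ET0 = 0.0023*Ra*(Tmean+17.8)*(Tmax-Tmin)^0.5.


Tmean = (Tmax + Tmin)/2 = (30 + 5)/2 = 17.5
ET0 = 0.0023 * 15.7 * (17.5 + 17.8) * sqrt(30 - 5)
ET0 = 0.0023 * 15.7 * 35.3 * 5.000000

6.3734 mm/day


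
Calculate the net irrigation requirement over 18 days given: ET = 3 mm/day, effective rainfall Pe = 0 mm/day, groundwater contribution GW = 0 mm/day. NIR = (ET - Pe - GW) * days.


Daily deficit = ET - Pe - GW = 3 - 0 - 0 = 3 mm/day
NIR = 3 * 18 = 54 mm

54.0000 mm


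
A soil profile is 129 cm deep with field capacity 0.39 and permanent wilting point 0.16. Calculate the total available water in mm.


AWC = (FC - PWP) * d * 10
AWC = (0.39 - 0.16) * 129 * 10
AWC = 0.2300 * 129 * 10

296.7000 mm


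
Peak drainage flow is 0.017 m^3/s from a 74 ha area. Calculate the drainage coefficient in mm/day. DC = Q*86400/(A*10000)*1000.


DC = Q * 86400 / (A * 10000) * 1000
DC = 0.017 * 86400 / (74 * 10000) * 1000
DC = 1468800.0000 / 740000

1.9849 mm/day


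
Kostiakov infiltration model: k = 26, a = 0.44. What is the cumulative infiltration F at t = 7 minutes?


F = k * t^a = 26 * 7^0.44
F = 26 * 2.354199

61.2092 mm


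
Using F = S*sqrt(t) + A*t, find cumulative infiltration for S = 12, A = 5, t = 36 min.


F = S*sqrt(t) + A*t
F = 12*sqrt(36) + 5*36
F = 12*6.000000 + 180

252.0000 mm


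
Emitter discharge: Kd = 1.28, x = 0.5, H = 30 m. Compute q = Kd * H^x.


q = Kd * H^x = 1.28 * 30^0.5 = 1.28 * 5.477226

7.0108 L/h


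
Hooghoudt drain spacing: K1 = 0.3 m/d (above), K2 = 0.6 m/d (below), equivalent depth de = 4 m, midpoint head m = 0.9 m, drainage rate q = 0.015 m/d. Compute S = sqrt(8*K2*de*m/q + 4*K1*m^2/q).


S^2 = 8*K2*de*m/q + 4*K1*m^2/q
S^2 = 8*0.6*4*0.9/0.015 + 4*0.3*0.9^2/0.015
S = sqrt(1216.8000)

34.8827 m


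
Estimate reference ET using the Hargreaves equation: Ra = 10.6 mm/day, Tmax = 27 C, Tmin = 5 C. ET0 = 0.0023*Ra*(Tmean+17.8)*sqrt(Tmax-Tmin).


Tmean = (Tmax + Tmin)/2 = (27 + 5)/2 = 16.0
ET0 = 0.0023 * 10.6 * (16.0 + 17.8) * sqrt(27 - 5)
ET0 = 0.0023 * 10.6 * 33.8 * 4.690416

3.8651 mm/day


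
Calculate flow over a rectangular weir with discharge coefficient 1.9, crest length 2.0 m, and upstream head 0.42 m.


Q = C * L * H^(3/2) = 1.9 * 2.0 * 0.42^1.5 = 1.9 * 2.0 * 0.272191

1.0343 m^3/s


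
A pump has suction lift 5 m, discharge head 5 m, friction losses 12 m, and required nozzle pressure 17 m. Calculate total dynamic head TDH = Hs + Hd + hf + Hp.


TDH = Hs + Hd + hf + Hp = 5 + 5 + 12 + 17 = 39

39 m


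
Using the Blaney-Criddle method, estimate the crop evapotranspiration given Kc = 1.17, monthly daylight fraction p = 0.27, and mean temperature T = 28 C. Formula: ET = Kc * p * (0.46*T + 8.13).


ET = Kc * p * (0.46*T + 8.13)
ET = 1.17 * 0.27 * (0.46*28 + 8.13)
ET = 1.17 * 0.27 * 21.0100

6.6371 mm/day


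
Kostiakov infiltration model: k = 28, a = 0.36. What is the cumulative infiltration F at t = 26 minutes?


F = k * t^a = 28 * 26^0.36
F = 28 * 3.231398

90.4791 mm


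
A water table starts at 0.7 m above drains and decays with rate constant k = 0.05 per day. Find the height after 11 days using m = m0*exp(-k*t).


m = m0 * exp(-k*t)
m = 0.7 * exp(-0.05 * 11)
m = 0.7 * exp(-0.5500)

0.4039 m


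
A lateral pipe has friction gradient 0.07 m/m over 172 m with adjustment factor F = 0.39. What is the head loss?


hf = J * L * F = 0.07 * 172 * 0.39 = 4.6956 m

4.6956 m


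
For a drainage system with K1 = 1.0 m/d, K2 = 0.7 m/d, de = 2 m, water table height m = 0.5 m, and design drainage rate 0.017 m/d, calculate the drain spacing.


S^2 = 8*K2*de*m/q + 4*K1*m^2/q
S^2 = 8*0.7*2*0.5/0.017 + 4*1.0*0.5^2/0.017
S = sqrt(388.2353)

19.7037 m


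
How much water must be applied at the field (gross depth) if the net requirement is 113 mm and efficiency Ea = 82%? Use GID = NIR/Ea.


Ea = 82% = 0.82
GID = NIR / Ea = 113 / 0.82 = 137.8049 mm

137.8049 mm


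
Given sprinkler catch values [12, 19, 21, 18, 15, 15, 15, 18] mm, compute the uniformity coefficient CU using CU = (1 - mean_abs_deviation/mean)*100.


mean = 16.625000 mm
MAD = 2.375000 mm
CU = (1 - 2.375000/16.625000)*100

85.7143 %


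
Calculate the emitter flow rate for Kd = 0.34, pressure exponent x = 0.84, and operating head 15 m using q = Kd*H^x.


q = Kd * H^x = 0.34 * 15^0.84 = 0.34 * 9.725606

3.3067 L/h


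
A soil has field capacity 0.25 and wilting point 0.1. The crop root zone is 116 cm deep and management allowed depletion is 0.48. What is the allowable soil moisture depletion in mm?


SMD = (FC - PWP) * d * MAD * 10
SMD = (0.25 - 0.1) * 116 * 0.48 * 10
SMD = 0.1500 * 116 * 0.48 * 10

83.5200 mm


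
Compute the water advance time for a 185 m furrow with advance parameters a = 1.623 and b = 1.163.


t = (L/a)^(1/b)
t = (185/1.623)^(1/1.163)
t = 113.986445^(1/1.163)

58.6915 min


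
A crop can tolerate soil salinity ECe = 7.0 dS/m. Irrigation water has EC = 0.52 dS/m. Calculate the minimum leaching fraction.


LR = ECiw / (5*ECe - ECiw)
LR = 0.52 / (5*7.0 - 0.52)
LR = 0.52 / 34.4800

0.0151


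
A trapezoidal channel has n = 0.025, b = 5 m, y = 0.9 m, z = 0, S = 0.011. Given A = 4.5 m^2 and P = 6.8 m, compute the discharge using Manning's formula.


R = A/P = 4.5/6.8 = 0.661765
Q = (1/0.025) * 4.5 * 0.661765^(2/3) * 0.011^0.5

14.3363 m^3/s


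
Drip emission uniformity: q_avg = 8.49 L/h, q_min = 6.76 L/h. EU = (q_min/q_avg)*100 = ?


EU = (q_min/q_avg)*100 = (6.76/8.49)*100 = 79.6231%

79.6231 %


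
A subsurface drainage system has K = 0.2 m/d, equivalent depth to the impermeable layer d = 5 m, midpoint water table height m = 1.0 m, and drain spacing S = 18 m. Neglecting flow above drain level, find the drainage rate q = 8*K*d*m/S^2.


q = 8*K*d*m/S^2
q = 8*0.2*5*1.0/18^2
q = 8.0000 / 324

0.0247 m/d


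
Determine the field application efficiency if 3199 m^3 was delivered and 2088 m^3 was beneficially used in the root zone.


Ea = V_root / V_field * 100 = 2088 / 3199 * 100 = 65.2704%

65.2704 %


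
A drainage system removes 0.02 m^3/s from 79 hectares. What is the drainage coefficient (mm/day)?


DC = Q * 86400 / (A * 10000) * 1000
DC = 0.02 * 86400 / (79 * 10000) * 1000
DC = 1728000.0000 / 790000

2.1873 mm/day


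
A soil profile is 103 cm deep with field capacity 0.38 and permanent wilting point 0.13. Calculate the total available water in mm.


AWC = (FC - PWP) * d * 10
AWC = (0.38 - 0.13) * 103 * 10
AWC = 0.2500 * 103 * 10

257.5000 mm


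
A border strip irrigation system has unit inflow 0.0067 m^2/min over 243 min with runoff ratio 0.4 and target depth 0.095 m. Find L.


L = q*t/((1+r)*Z)
L = 0.0067*243/((1+0.4)*0.095)
L = 1.6281/0.133

12.2414 m


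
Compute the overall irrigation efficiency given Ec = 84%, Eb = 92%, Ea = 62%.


Ec = 0.84, Eb = 0.92, Ea = 0.62
E = 0.84 * 0.92 * 0.62 * 100 = 47.9136%

47.9136 %


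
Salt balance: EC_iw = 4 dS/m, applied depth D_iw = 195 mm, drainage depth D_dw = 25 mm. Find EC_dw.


EC_dw = EC_iw * D_iw / D_dw
EC_dw = 4 * 195 / 25
EC_dw = 780 / 25

31.2000 dS/m


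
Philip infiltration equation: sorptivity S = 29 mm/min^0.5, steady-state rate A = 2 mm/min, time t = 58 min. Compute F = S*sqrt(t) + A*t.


F = S*sqrt(t) + A*t
F = 29*sqrt(58) + 2*58
F = 29*7.615773 + 116

336.8574 mm


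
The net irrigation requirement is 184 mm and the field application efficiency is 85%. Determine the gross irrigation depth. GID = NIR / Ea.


Ea = 85% = 0.85
GID = NIR / Ea = 184 / 0.85 = 216.4706 mm

216.4706 mm


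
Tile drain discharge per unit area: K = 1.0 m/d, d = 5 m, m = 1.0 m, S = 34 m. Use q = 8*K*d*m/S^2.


q = 8*K*d*m/S^2
q = 8*1.0*5*1.0/34^2
q = 40.0000 / 1156

0.0346 m/d


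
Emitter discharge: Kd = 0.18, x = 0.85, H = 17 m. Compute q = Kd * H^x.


q = Kd * H^x = 0.18 * 17^0.85 = 0.18 * 11.114286

2.0006 L/h


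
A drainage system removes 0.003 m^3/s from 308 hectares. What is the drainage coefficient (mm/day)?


DC = Q * 86400 / (A * 10000) * 1000
DC = 0.003 * 86400 / (308 * 10000) * 1000
DC = 259200.0000 / 3080000

0.0842 mm/day


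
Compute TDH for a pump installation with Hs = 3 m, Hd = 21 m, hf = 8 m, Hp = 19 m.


TDH = Hs + Hd + hf + Hp = 3 + 21 + 8 + 19 = 51

51 m


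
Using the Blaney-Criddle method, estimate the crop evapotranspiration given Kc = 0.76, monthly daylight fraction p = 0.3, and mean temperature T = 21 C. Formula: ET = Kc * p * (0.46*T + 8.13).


ET = Kc * p * (0.46*T + 8.13)
ET = 0.76 * 0.3 * (0.46*21 + 8.13)
ET = 0.76 * 0.3 * 17.7900

4.0561 mm/day


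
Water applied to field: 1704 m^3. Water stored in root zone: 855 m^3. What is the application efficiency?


Ea = V_root / V_field * 100 = 855 / 1704 * 100 = 50.1761%

50.1761 %


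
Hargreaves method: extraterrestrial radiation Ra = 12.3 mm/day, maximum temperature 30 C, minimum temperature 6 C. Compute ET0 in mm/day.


Tmean = (Tmax + Tmin)/2 = (30 + 6)/2 = 18.0
ET0 = 0.0023 * 12.3 * (18.0 + 17.8) * sqrt(30 - 6)
ET0 = 0.0023 * 12.3 * 35.8 * 4.898979

4.9616 mm/day


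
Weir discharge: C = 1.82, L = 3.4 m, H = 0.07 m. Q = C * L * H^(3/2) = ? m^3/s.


Q = C * L * H^(3/2) = 1.82 * 3.4 * 0.07^1.5 = 1.82 * 3.4 * 0.018520

0.1146 m^3/s


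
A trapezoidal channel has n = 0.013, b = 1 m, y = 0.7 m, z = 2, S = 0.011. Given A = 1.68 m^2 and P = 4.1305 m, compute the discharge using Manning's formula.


R = A/P = 1.68/4.1305 = 0.406730
Q = (1/0.013) * 1.68 * 0.406730^(2/3) * 0.011^0.5

7.4405 m^3/s


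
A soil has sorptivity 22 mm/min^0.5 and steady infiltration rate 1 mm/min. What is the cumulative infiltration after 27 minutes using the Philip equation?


F = S*sqrt(t) + A*t
F = 22*sqrt(27) + 1*27
F = 22*5.196152 + 27

141.3153 mm


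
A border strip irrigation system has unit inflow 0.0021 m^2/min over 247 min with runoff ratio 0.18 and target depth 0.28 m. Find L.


L = q*t/((1+r)*Z)
L = 0.0021*247/((1+0.18)*0.28)
L = 0.5187/0.3304

1.5699 m


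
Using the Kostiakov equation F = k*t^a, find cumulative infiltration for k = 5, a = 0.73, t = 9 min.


F = k * t^a = 5 * 9^0.73
F = 5 * 4.972755

24.8638 mm


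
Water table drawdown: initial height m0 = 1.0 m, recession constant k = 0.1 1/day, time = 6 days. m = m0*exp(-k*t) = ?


m = m0 * exp(-k*t)
m = 1.0 * exp(-0.1 * 6)
m = 1.0 * exp(-0.6000)

0.5488 m


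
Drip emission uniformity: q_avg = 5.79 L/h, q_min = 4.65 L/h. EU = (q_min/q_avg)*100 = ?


EU = (q_min/q_avg)*100 = (4.65/5.79)*100 = 80.3109%

80.3109 %


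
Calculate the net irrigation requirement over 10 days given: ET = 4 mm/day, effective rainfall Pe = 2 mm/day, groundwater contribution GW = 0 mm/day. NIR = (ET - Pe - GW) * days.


Daily deficit = ET - Pe - GW = 4 - 2 - 0 = 2 mm/day
NIR = 2 * 10 = 20 mm

20.0000 mm


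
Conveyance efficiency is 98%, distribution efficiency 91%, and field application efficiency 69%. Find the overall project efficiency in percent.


Ec = 0.98, Eb = 0.91, Ea = 0.69
E = 0.98 * 0.91 * 0.69 * 100 = 61.5342%

61.5342 %


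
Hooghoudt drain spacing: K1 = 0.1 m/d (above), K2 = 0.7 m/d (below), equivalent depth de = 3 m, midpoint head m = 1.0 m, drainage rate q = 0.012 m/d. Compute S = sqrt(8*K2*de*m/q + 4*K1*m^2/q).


S^2 = 8*K2*de*m/q + 4*K1*m^2/q
S^2 = 8*0.7*3*1.0/0.012 + 4*0.1*1.0^2/0.012
S = sqrt(1433.3333)

37.8594 m


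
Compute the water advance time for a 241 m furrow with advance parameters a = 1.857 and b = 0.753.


t = (L/a)^(1/b)
t = (241/1.857)^(1/0.753)
t = 129.779214^(1/0.753)

640.2968 min


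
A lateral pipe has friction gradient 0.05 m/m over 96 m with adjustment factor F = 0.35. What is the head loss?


hf = J * L * F = 0.05 * 96 * 0.35 = 1.6800 m

1.6800 m


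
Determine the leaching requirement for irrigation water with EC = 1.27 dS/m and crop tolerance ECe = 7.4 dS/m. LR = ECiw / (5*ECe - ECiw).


LR = ECiw / (5*ECe - ECiw)
LR = 1.27 / (5*7.4 - 1.27)
LR = 1.27 / 35.7300

0.0355


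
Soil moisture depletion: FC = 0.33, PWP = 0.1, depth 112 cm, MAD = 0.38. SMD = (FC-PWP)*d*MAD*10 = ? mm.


SMD = (FC - PWP) * d * MAD * 10
SMD = (0.33 - 0.1) * 112 * 0.38 * 10
SMD = 0.2300 * 112 * 0.38 * 10

97.8880 mm


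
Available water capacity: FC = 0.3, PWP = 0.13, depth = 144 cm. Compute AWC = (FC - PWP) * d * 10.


AWC = (FC - PWP) * d * 10
AWC = (0.3 - 0.13) * 144 * 10
AWC = 0.1700 * 144 * 10

244.8000 mm


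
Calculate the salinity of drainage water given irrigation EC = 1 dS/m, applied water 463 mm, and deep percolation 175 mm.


EC_dw = EC_iw * D_iw / D_dw
EC_dw = 1 * 463 / 175
EC_dw = 463 / 175

2.6457 dS/m


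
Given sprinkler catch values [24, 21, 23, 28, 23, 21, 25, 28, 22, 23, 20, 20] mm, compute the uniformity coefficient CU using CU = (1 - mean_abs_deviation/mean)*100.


mean = 23.166667 mm
MAD = 2.055556 mm
CU = (1 - 2.055556/23.166667)*100

91.1271 %


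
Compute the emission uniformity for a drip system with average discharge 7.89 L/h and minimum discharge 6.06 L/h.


EU = (q_min/q_avg)*100 = (6.06/7.89)*100 = 76.8061%

76.8061 %


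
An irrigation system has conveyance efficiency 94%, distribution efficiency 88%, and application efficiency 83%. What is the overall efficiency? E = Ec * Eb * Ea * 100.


Ec = 0.94, Eb = 0.88, Ea = 0.83
E = 0.94 * 0.88 * 0.83 * 100 = 68.6576%

68.6576 %


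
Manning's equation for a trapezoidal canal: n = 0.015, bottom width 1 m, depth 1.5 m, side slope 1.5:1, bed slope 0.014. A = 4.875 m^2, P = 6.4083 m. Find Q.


R = A/P = 4.875/6.4083 = 0.760732
Q = (1/0.015) * 4.875 * 0.760732^(2/3) * 0.014^0.5

32.0456 m^3/s


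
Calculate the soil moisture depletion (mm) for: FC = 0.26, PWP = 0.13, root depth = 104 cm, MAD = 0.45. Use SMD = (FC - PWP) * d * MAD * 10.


SMD = (FC - PWP) * d * MAD * 10
SMD = (0.26 - 0.13) * 104 * 0.45 * 10
SMD = 0.1300 * 104 * 0.45 * 10

60.8400 mm


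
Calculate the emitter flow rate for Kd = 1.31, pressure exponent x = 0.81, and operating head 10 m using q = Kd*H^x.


q = Kd * H^x = 1.31 * 10^0.81 = 1.31 * 6.456542

8.4581 L/h


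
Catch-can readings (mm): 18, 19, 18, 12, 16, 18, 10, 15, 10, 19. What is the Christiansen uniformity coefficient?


mean = 15.500000 mm
MAD = 3.000000 mm
CU = (1 - 3.000000/15.500000)*100

80.6452 %


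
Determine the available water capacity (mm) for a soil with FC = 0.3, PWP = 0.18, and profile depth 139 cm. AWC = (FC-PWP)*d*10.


AWC = (FC - PWP) * d * 10
AWC = (0.3 - 0.18) * 139 * 10
AWC = 0.1200 * 139 * 10

166.8000 mm


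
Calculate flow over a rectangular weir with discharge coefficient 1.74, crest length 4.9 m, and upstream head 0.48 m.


Q = C * L * H^(3/2) = 1.74 * 4.9 * 0.48^1.5 = 1.74 * 4.9 * 0.332554

2.8354 m^3/s


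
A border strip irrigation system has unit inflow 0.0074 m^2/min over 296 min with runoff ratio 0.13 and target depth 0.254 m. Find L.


L = q*t/((1+r)*Z)
L = 0.0074*296/((1+0.13)*0.254)
L = 2.1904/0.28702

7.6315 m


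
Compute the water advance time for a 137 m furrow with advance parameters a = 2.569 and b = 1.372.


t = (L/a)^(1/b)
t = (137/2.569)^(1/1.372)
t = 53.328143^(1/1.372)

18.1432 min


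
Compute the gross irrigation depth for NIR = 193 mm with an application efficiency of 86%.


Ea = 86% = 0.86
GID = NIR / Ea = 193 / 0.86 = 224.4186 mm

224.4186 mm


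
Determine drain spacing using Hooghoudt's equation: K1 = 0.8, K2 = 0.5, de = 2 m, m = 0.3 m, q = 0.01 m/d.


S^2 = 8*K2*de*m/q + 4*K1*m^2/q
S^2 = 8*0.5*2*0.3/0.01 + 4*0.8*0.3^2/0.01
S = sqrt(268.8000)

16.3951 m


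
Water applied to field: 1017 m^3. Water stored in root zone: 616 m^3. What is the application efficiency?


Ea = V_root / V_field * 100 = 616 / 1017 * 100 = 60.5703%

60.5703 %


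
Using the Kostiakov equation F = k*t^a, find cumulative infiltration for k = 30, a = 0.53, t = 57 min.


F = k * t^a = 30 * 57^0.53
F = 30 * 8.523416

255.7025 mm


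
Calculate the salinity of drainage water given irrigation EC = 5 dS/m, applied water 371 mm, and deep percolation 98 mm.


EC_dw = EC_iw * D_iw / D_dw
EC_dw = 5 * 371 / 98
EC_dw = 1855 / 98

18.9286 dS/m


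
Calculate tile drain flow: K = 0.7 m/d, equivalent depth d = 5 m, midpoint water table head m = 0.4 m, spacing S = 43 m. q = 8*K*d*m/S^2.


q = 8*K*d*m/S^2
q = 8*0.7*5*0.4/43^2
q = 11.2000 / 1849

0.0061 m/d


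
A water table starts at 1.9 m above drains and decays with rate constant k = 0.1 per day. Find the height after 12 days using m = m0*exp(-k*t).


m = m0 * exp(-k*t)
m = 1.9 * exp(-0.1 * 12)
m = 1.9 * exp(-1.2000)

0.5723 m


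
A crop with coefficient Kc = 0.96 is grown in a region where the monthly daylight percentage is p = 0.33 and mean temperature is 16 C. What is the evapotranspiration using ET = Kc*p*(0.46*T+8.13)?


ET = Kc * p * (0.46*T + 8.13)
ET = 0.96 * 0.33 * (0.46*16 + 8.13)
ET = 0.96 * 0.33 * 15.4900

4.9072 mm/day


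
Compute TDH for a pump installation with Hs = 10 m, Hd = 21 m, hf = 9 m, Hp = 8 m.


TDH = Hs + Hd + hf + Hp = 10 + 21 + 9 + 8 = 48

48 m


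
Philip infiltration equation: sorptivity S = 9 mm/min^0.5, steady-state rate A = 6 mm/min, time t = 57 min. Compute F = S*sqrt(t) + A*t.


F = S*sqrt(t) + A*t
F = 9*sqrt(57) + 6*57
F = 9*7.549834 + 342

409.9485 mm


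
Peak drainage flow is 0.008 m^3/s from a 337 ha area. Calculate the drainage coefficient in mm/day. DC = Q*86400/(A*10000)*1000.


DC = Q * 86400 / (A * 10000) * 1000
DC = 0.008 * 86400 / (337 * 10000) * 1000
DC = 691200.0000 / 3370000

0.2051 mm/day


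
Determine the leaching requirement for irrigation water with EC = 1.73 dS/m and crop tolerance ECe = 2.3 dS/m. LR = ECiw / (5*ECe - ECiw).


LR = ECiw / (5*ECe - ECiw)
LR = 1.73 / (5*2.3 - 1.73)
LR = 1.73 / 9.7700

0.1771


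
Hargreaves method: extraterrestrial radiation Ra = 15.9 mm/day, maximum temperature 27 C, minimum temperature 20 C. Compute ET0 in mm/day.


Tmean = (Tmax + Tmin)/2 = (27 + 20)/2 = 23.5
ET0 = 0.0023 * 15.9 * (23.5 + 17.8) * sqrt(27 - 20)
ET0 = 0.0023 * 15.9 * 41.3 * 2.645751

3.9960 mm/day


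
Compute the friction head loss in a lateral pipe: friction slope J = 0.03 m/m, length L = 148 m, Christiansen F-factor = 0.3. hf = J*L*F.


hf = J * L * F = 0.03 * 148 * 0.3 = 1.3320 m

1.3320 m


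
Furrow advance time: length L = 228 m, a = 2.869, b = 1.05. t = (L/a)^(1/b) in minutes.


t = (L/a)^(1/b)
t = (228/2.869)^(1/1.05)
t = 79.470199^(1/1.05)

64.5236 min


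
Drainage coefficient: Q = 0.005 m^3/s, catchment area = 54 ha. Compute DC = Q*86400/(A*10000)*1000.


DC = Q * 86400 / (A * 10000) * 1000
DC = 0.005 * 86400 / (54 * 10000) * 1000
DC = 432000.0000 / 540000

0.8000 mm/day


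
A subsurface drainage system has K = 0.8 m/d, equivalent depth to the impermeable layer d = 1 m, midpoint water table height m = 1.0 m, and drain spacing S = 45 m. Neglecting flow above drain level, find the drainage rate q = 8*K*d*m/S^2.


q = 8*K*d*m/S^2
q = 8*0.8*1*1.0/45^2
q = 6.4000 / 2025

0.0032 m/d


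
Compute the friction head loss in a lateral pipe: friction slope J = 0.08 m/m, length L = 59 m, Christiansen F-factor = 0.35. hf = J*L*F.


hf = J * L * F = 0.08 * 59 * 0.35 = 1.6520 m

1.6520 m


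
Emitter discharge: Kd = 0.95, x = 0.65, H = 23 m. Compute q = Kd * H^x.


q = Kd * H^x = 0.95 * 23^0.65 = 0.95 * 7.675790

7.2920 L/h


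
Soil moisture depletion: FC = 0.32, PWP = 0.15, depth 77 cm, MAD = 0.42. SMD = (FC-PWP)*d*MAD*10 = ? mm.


SMD = (FC - PWP) * d * MAD * 10
SMD = (0.32 - 0.15) * 77 * 0.42 * 10
SMD = 0.1700 * 77 * 0.42 * 10

54.9780 mm


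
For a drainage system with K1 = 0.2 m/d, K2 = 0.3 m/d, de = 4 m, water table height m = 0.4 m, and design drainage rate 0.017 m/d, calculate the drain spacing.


S^2 = 8*K2*de*m/q + 4*K1*m^2/q
S^2 = 8*0.3*4*0.4/0.017 + 4*0.2*0.4^2/0.017
S = sqrt(233.4118)

15.2778 m


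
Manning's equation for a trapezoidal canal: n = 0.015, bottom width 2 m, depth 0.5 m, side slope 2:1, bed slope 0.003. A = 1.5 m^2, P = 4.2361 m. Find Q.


R = A/P = 1.5/4.2361 = 0.354099
Q = (1/0.015) * 1.5 * 0.354099^(2/3) * 0.003^0.5

2.7414 m^3/s


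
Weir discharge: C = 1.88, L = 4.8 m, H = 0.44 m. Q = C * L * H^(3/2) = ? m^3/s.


Q = C * L * H^(3/2) = 1.88 * 4.8 * 0.44^1.5 = 1.88 * 4.8 * 0.291863

2.6338 m^3/s


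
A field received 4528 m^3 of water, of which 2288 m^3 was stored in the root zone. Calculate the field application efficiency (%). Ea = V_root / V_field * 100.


Ea = V_root / V_field * 100 = 2288 / 4528 * 100 = 50.5300%

50.5300 %


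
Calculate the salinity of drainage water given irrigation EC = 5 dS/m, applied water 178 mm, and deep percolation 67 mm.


EC_dw = EC_iw * D_iw / D_dw
EC_dw = 5 * 178 / 67
EC_dw = 890 / 67

13.2836 dS/m


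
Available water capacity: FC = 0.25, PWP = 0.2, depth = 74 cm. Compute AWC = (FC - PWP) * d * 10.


AWC = (FC - PWP) * d * 10
AWC = (0.25 - 0.2) * 74 * 10
AWC = 0.0500 * 74 * 10

37.0000 mm


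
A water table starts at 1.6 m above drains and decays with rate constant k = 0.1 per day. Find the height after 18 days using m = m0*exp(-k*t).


m = m0 * exp(-k*t)
m = 1.6 * exp(-0.1 * 18)
m = 1.6 * exp(-1.8000)

0.2645 m


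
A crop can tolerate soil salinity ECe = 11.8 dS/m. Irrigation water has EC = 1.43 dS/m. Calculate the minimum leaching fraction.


LR = ECiw / (5*ECe - ECiw)
LR = 1.43 / (5*11.8 - 1.43)
LR = 1.43 / 57.5700

0.0248


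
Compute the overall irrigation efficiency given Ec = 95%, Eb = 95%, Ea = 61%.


Ec = 0.95, Eb = 0.95, Ea = 0.61
E = 0.95 * 0.95 * 0.61 * 100 = 55.0525%

55.0525 %


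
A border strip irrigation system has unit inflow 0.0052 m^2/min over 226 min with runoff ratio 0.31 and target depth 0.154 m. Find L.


L = q*t/((1+r)*Z)
L = 0.0052*226/((1+0.31)*0.154)
L = 1.1752/0.20174

5.8253 m


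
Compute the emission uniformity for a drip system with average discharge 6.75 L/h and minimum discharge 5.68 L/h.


EU = (q_min/q_avg)*100 = (5.68/6.75)*100 = 84.1481%

84.1481 %


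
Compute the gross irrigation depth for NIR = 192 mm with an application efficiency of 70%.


Ea = 70% = 0.7
GID = NIR / Ea = 192 / 0.7 = 274.2857 mm

274.2857 mm


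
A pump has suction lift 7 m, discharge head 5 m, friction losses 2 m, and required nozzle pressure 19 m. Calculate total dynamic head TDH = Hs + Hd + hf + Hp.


TDH = Hs + Hd + hf + Hp = 7 + 5 + 2 + 19 = 33

33 m


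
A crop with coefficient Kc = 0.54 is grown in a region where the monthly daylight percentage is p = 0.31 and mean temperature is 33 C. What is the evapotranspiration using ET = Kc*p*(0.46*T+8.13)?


ET = Kc * p * (0.46*T + 8.13)
ET = 0.54 * 0.31 * (0.46*33 + 8.13)
ET = 0.54 * 0.31 * 23.3100

3.9021 mm/day


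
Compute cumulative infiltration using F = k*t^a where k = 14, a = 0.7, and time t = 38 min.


F = k * t^a = 14 * 38^0.7
F = 14 * 12.759937

178.6391 mm


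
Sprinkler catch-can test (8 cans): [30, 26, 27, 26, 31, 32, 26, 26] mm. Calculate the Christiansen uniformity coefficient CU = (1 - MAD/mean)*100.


mean = 28.000000 mm
MAD = 2.250000 mm
CU = (1 - 2.250000/28.000000)*100

91.9643 %


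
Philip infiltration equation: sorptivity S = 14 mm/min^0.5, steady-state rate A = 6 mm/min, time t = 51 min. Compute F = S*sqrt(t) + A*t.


F = S*sqrt(t) + A*t
F = 14*sqrt(51) + 6*51
F = 14*7.141428 + 306

405.9800 mm


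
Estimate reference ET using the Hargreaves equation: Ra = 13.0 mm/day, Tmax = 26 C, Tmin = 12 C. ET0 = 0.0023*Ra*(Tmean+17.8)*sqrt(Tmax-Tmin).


Tmean = (Tmax + Tmin)/2 = (26 + 12)/2 = 19.0
ET0 = 0.0023 * 13.0 * (19.0 + 17.8) * sqrt(26 - 12)
ET0 = 0.0023 * 13.0 * 36.8 * 3.741657

4.1170 mm/day


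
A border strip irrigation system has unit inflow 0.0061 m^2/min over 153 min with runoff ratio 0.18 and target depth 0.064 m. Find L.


L = q*t/((1+r)*Z)
L = 0.0061*153/((1+0.18)*0.064)
L = 0.9333/0.07552

12.3583 m


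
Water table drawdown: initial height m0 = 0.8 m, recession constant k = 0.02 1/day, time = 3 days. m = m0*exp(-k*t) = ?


m = m0 * exp(-k*t)
m = 0.8 * exp(-0.02 * 3)
m = 0.8 * exp(-0.0600)

0.7534 m


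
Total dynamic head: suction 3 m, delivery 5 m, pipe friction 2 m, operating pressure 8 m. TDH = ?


TDH = Hs + Hd + hf + Hp = 3 + 5 + 2 + 8 = 18

18 m


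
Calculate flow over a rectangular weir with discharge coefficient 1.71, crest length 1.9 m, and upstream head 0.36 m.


Q = C * L * H^(3/2) = 1.71 * 1.9 * 0.36^1.5 = 1.71 * 1.9 * 0.216000

0.7018 m^3/s


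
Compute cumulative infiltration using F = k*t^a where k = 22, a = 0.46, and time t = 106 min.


F = k * t^a = 22 * 106^0.46
F = 22 * 8.543596

187.9591 mm


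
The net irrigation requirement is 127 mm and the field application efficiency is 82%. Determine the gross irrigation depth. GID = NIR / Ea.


Ea = 82% = 0.82
GID = NIR / Ea = 127 / 0.82 = 154.8780 mm

154.8780 mm


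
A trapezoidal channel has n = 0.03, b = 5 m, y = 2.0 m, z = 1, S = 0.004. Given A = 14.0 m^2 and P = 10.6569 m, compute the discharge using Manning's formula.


R = A/P = 14.0/10.6569 = 1.313703
Q = (1/0.03) * 14.0 * 1.313703^(2/3) * 0.004^0.5

35.4026 m^3/s


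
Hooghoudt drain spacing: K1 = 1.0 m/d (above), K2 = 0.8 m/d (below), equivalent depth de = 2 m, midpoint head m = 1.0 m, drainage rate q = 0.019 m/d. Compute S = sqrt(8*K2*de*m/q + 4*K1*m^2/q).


S^2 = 8*K2*de*m/q + 4*K1*m^2/q
S^2 = 8*0.8*2*1.0/0.019 + 4*1.0*1.0^2/0.019
S = sqrt(884.2105)

29.7357 m


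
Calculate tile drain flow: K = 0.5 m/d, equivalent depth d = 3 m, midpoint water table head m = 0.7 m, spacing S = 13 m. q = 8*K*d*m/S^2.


q = 8*K*d*m/S^2
q = 8*0.5*3*0.7/13^2
q = 8.4000 / 169

0.0497 m/d


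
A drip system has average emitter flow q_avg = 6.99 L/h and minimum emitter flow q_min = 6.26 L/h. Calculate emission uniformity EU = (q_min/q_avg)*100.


EU = (q_min/q_avg)*100 = (6.26/6.99)*100 = 89.5565%

89.5565 %


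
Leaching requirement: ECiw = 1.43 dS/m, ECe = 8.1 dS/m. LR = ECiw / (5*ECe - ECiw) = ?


LR = ECiw / (5*ECe - ECiw)
LR = 1.43 / (5*8.1 - 1.43)
LR = 1.43 / 39.0700

0.0366


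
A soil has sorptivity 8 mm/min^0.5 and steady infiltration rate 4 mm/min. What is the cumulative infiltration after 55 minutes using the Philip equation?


F = S*sqrt(t) + A*t
F = 8*sqrt(55) + 4*55
F = 8*7.416198 + 220

279.3296 mm


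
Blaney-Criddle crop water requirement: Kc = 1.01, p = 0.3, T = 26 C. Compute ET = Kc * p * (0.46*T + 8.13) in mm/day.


ET = Kc * p * (0.46*T + 8.13)
ET = 1.01 * 0.3 * (0.46*26 + 8.13)
ET = 1.01 * 0.3 * 20.0900

6.0873 mm/day


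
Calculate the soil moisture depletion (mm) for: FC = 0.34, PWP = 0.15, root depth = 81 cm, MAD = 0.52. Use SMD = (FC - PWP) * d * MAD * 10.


SMD = (FC - PWP) * d * MAD * 10
SMD = (0.34 - 0.15) * 81 * 0.52 * 10
SMD = 0.1900 * 81 * 0.52 * 10

80.0280 mm


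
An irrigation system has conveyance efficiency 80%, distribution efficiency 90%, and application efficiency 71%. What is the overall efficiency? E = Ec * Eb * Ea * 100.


Ec = 0.8, Eb = 0.9, Ea = 0.71
E = 0.8 * 0.9 * 0.71 * 100 = 51.1200%

51.1200 %


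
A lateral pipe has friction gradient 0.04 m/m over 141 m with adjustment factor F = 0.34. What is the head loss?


hf = J * L * F = 0.04 * 141 * 0.34 = 1.9176 m

1.9176 m


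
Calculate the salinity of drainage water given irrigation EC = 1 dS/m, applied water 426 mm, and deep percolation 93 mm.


EC_dw = EC_iw * D_iw / D_dw
EC_dw = 1 * 426 / 93
EC_dw = 426 / 93

4.5806 dS/m


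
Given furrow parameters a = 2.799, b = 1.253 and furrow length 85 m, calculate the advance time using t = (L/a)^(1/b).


t = (L/a)^(1/b)
t = (85/2.799)^(1/1.253)
t = 30.367989^(1/1.253)

15.2438 min


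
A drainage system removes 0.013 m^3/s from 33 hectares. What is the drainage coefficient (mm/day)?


DC = Q * 86400 / (A * 10000) * 1000
DC = 0.013 * 86400 / (33 * 10000) * 1000
DC = 1123200.0000 / 330000

3.4036 mm/day


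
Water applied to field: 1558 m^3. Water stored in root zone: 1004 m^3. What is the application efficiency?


Ea = V_root / V_field * 100 = 1004 / 1558 * 100 = 64.4416%

64.4416 %


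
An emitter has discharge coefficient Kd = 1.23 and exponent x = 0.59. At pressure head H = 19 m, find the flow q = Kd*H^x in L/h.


q = Kd * H^x = 1.23 * 19^0.59 = 1.23 * 5.681521

6.9883 L/h


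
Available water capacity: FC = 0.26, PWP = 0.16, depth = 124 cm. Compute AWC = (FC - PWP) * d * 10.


AWC = (FC - PWP) * d * 10
AWC = (0.26 - 0.16) * 124 * 10
AWC = 0.1000 * 124 * 10

124.0000 mm


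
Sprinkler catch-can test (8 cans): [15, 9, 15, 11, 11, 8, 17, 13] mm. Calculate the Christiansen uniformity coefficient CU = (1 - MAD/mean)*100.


mean = 12.375000 mm
MAD = 2.625000 mm
CU = (1 - 2.625000/12.375000)*100

78.7879 %


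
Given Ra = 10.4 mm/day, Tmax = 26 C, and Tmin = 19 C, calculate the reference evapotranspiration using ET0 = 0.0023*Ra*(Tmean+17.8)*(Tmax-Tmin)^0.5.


Tmean = (Tmax + Tmin)/2 = (26 + 19)/2 = 22.5
ET0 = 0.0023 * 10.4 * (22.5 + 17.8) * sqrt(26 - 19)
ET0 = 0.0023 * 10.4 * 40.3 * 2.645751

2.5504 mm/day


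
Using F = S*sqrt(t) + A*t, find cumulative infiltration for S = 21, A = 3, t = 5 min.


F = S*sqrt(t) + A*t
F = 21*sqrt(5) + 3*5
F = 21*2.236068 + 15

61.9574 mm


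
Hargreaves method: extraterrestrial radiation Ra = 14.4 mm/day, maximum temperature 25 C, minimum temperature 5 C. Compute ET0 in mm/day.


Tmean = (Tmax + Tmin)/2 = (25 + 5)/2 = 15.0
ET0 = 0.0023 * 14.4 * (15.0 + 17.8) * sqrt(25 - 5)
ET0 = 0.0023 * 14.4 * 32.8 * 4.472136

4.8582 mm/day


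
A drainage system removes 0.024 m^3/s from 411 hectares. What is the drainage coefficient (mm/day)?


DC = Q * 86400 / (A * 10000) * 1000
DC = 0.024 * 86400 / (411 * 10000) * 1000
DC = 2073600.0000 / 4110000

0.5045 mm/day


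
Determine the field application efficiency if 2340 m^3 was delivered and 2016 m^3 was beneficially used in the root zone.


Ea = V_root / V_field * 100 = 2016 / 2340 * 100 = 86.1538%

86.1538 %


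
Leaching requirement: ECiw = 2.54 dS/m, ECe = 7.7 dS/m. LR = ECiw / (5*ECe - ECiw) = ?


LR = ECiw / (5*ECe - ECiw)
LR = 2.54 / (5*7.7 - 2.54)
LR = 2.54 / 35.9600

0.0706


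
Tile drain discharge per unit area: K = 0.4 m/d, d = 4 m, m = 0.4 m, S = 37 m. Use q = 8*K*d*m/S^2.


q = 8*K*d*m/S^2
q = 8*0.4*4*0.4/37^2
q = 5.1200 / 1369

0.0037 m/d


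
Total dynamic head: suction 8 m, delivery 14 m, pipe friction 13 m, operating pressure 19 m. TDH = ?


TDH = Hs + Hd + hf + Hp = 8 + 14 + 13 + 19 = 54

54 m


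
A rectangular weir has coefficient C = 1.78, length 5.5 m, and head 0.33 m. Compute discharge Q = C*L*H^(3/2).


Q = C * L * H^(3/2) = 1.78 * 5.5 * 0.33^1.5 = 1.78 * 5.5 * 0.189571

1.8559 m^3/s


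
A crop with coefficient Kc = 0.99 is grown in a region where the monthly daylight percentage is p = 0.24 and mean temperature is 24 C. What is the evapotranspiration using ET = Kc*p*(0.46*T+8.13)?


ET = Kc * p * (0.46*T + 8.13)
ET = 0.99 * 0.24 * (0.46*24 + 8.13)
ET = 0.99 * 0.24 * 19.1700

4.5548 mm/day


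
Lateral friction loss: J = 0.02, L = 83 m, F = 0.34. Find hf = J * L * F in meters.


hf = J * L * F = 0.02 * 83 * 0.34 = 0.5644 m

0.5644 m


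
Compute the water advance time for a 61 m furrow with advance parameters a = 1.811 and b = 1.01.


t = (L/a)^(1/b)
t = (61/1.811)^(1/1.01)
t = 33.683048^(1/1.01)

32.5303 min


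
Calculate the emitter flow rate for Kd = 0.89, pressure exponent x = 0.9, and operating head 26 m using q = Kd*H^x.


q = Kd * H^x = 0.89 * 26^0.9 = 0.89 * 18.770507

16.7058 L/h


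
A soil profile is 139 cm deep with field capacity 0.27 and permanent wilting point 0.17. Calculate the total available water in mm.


AWC = (FC - PWP) * d * 10
AWC = (0.27 - 0.17) * 139 * 10
AWC = 0.1000 * 139 * 10

139.0000 mm


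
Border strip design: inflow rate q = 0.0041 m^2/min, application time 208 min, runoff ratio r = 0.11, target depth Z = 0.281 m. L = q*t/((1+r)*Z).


L = q*t/((1+r)*Z)
L = 0.0041*208/((1+0.11)*0.281)
L = 0.8528/0.31191

2.7341 m


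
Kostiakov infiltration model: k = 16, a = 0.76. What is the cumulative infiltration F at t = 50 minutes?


F = k * t^a = 16 * 50^0.76
F = 16 * 19.553171

312.8507 mm


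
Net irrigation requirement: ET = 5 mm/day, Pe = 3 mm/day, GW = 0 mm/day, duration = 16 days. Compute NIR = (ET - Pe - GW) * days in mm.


Daily deficit = ET - Pe - GW = 5 - 3 - 0 = 2 mm/day
NIR = 2 * 16 = 32 mm

32.0000 mm


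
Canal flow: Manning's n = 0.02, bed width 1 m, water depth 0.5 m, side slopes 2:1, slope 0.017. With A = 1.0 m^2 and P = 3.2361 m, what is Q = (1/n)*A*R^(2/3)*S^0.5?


R = A/P = 1.0/3.2361 = 0.309014
Q = (1/0.02) * 1.0 * 0.309014^(2/3) * 0.017^0.5

2.9798 m^3/s


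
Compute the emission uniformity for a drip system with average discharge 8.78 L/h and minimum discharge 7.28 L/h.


EU = (q_min/q_avg)*100 = (7.28/8.78)*100 = 82.9157%

82.9157 %


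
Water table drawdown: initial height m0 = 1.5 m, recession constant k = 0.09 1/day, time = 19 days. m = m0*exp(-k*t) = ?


m = m0 * exp(-k*t)
m = 1.5 * exp(-0.09 * 19)
m = 1.5 * exp(-1.7100)

0.2713 m


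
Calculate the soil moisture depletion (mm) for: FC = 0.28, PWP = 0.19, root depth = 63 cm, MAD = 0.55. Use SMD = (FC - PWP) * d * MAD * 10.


SMD = (FC - PWP) * d * MAD * 10
SMD = (0.28 - 0.19) * 63 * 0.55 * 10
SMD = 0.0900 * 63 * 0.55 * 10

31.1850 mm


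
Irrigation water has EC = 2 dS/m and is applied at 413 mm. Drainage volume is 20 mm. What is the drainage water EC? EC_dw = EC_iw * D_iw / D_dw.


EC_dw = EC_iw * D_iw / D_dw
EC_dw = 2 * 413 / 20
EC_dw = 826 / 20

41.3000 dS/m


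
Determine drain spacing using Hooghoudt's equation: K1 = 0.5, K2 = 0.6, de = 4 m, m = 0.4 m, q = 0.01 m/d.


S^2 = 8*K2*de*m/q + 4*K1*m^2/q
S^2 = 8*0.6*4*0.4/0.01 + 4*0.5*0.4^2/0.01
S = sqrt(800.0000)

28.2843 m


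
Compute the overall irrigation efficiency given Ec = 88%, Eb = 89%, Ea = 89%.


Ec = 0.88, Eb = 0.89, Ea = 0.89
E = 0.88 * 0.89 * 0.89 * 100 = 69.7048%

69.7048 %


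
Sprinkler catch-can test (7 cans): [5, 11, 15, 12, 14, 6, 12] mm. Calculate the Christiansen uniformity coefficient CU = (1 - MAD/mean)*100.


mean = 10.714286 mm
MAD = 2.979592 mm
CU = (1 - 2.979592/10.714286)*100

72.1905 %


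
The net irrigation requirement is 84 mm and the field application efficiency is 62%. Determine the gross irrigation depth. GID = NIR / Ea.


Ea = 62% = 0.62
GID = NIR / Ea = 84 / 0.62 = 135.4839 mm

135.4839 mm


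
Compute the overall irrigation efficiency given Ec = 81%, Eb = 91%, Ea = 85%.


Ec = 0.81, Eb = 0.91, Ea = 0.85
E = 0.81 * 0.91 * 0.85 * 100 = 62.6535%

62.6535 %


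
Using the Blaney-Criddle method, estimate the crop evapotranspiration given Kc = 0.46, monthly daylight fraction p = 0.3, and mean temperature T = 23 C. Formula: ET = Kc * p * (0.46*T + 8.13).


ET = Kc * p * (0.46*T + 8.13)
ET = 0.46 * 0.3 * (0.46*23 + 8.13)
ET = 0.46 * 0.3 * 18.7100

2.5820 mm/day


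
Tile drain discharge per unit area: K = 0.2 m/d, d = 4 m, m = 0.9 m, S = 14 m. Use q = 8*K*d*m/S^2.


q = 8*K*d*m/S^2
q = 8*0.2*4*0.9/14^2
q = 5.7600 / 196

0.0294 m/d


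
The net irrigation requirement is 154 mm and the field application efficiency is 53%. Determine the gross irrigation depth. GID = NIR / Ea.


Ea = 53% = 0.53
GID = NIR / Ea = 154 / 0.53 = 290.5660 mm

290.5660 mm


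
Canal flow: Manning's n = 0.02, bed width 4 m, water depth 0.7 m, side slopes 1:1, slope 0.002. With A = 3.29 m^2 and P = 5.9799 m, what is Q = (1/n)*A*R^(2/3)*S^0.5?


R = A/P = 3.29/5.9799 = 0.550176
Q = (1/0.02) * 3.29 * 0.550176^(2/3) * 0.002^0.5

4.9395 m^3/s


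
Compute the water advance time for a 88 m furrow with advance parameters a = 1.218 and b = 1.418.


t = (L/a)^(1/b)
t = (88/1.218)^(1/1.418)
t = 72.249589^(1/1.418)

20.4590 min


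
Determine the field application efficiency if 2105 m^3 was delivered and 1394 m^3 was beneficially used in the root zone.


Ea = V_root / V_field * 100 = 1394 / 2105 * 100 = 66.2233%

66.2233 %


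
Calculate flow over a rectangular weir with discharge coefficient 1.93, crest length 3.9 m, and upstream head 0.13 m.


Q = C * L * H^(3/2) = 1.93 * 3.9 * 0.13^1.5 = 1.93 * 3.9 * 0.046872

0.3528 m^3/s


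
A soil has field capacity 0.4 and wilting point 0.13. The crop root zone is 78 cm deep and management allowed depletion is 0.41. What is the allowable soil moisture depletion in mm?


SMD = (FC - PWP) * d * MAD * 10
SMD = (0.4 - 0.13) * 78 * 0.41 * 10
SMD = 0.2700 * 78 * 0.41 * 10

86.3460 mm


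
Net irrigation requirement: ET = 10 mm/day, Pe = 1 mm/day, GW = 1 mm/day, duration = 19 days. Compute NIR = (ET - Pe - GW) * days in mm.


Daily deficit = ET - Pe - GW = 10 - 1 - 1 = 8 mm/day
NIR = 8 * 19 = 152 mm

152.0000 mm


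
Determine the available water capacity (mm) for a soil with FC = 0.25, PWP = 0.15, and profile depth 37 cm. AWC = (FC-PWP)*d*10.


AWC = (FC - PWP) * d * 10
AWC = (0.25 - 0.15) * 37 * 10
AWC = 0.1000 * 37 * 10

37.0000 mm


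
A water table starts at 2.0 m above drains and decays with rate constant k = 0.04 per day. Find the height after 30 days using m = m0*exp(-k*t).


m = m0 * exp(-k*t)
m = 2.0 * exp(-0.04 * 30)
m = 2.0 * exp(-1.2000)

0.6024 m


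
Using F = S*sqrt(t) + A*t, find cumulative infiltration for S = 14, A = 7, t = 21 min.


F = S*sqrt(t) + A*t
F = 14*sqrt(21) + 7*21
F = 14*4.582576 + 147

211.1561 mm


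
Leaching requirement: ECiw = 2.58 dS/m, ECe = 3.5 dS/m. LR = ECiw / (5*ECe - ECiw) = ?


LR = ECiw / (5*ECe - ECiw)
LR = 2.58 / (5*3.5 - 2.58)
LR = 2.58 / 14.9200

0.1729


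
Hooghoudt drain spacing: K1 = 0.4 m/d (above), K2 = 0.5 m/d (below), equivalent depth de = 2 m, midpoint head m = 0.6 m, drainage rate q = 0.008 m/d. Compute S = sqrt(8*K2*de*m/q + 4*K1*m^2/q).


S^2 = 8*K2*de*m/q + 4*K1*m^2/q
S^2 = 8*0.5*2*0.6/0.008 + 4*0.4*0.6^2/0.008
S = sqrt(672.0000)

25.9230 m
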